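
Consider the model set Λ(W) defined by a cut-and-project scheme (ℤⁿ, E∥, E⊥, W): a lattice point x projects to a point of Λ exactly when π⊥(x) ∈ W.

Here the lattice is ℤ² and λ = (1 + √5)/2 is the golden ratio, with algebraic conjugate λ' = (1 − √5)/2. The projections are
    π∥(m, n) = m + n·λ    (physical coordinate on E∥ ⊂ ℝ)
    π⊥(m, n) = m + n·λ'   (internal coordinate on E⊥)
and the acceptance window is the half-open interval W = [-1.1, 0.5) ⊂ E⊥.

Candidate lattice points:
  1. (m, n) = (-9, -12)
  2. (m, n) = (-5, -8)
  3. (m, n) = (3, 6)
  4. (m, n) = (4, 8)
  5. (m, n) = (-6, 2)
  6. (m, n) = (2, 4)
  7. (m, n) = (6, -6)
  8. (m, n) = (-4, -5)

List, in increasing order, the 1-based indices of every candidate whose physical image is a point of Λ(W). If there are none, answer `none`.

2, 3, 4, 6, 8

Compute λ' = (1−√5)/2 = -0.618034, so π⊥(m,n) = m -0.618034·n.
candidate 1: (m,n)=(-9,-12) → π∥ = -9-12·λ ≈ -28.416408, π⊥ = -9-12·λ' ≈ -1.583592 ∉ [-1.1, 0.5) ⇒ out
candidate 2: (m,n)=(-5,-8) → π∥ = -5-8·λ ≈ -17.944272, π⊥ = -5-8·λ' ≈ -0.055728 ∈ [-1.1, 0.5) ⇒ IN Λ
candidate 3: (m,n)=(3,6) → π∥ = 3+6·λ ≈ 12.708204, π⊥ = 3+6·λ' ≈ -0.708204 ∈ [-1.1, 0.5) ⇒ IN Λ
candidate 4: (m,n)=(4,8) → π∥ = 4+8·λ ≈ 16.944272, π⊥ = 4+8·λ' ≈ -0.944272 ∈ [-1.1, 0.5) ⇒ IN Λ
candidate 5: (m,n)=(-6,2) → π∥ = -6+2·λ ≈ -2.763932, π⊥ = -6+2·λ' ≈ -7.236068 ∉ [-1.1, 0.5) ⇒ out
candidate 6: (m,n)=(2,4) → π∥ = 2+4·λ ≈ 8.472136, π⊥ = 2+4·λ' ≈ -0.472136 ∈ [-1.1, 0.5) ⇒ IN Λ
candidate 7: (m,n)=(6,-6) → π∥ = 6-6·λ ≈ -3.708204, π⊥ = 6-6·λ' ≈ 9.708204 ∉ [-1.1, 0.5) ⇒ out
candidate 8: (m,n)=(-4,-5) → π∥ = -4-5·λ ≈ -12.090170, π⊥ = -4-5·λ' ≈ -0.909830 ∈ [-1.1, 0.5) ⇒ IN Λ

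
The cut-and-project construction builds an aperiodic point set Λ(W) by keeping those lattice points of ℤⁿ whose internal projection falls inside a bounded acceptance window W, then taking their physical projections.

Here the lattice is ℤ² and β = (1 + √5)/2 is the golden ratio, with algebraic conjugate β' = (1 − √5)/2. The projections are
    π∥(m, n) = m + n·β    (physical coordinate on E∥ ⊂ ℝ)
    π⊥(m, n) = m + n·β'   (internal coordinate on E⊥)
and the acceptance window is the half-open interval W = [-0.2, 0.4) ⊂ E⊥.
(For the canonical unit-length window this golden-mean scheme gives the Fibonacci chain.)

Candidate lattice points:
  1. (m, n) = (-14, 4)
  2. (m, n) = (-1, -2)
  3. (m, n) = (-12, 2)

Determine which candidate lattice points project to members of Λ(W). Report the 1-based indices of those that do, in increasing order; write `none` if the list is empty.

Numerically β ≈ 1.618034 and β' = −1/β ≈ -0.618034.
candidate 1: (m,n)=(-14,4) → π∥ = -14+4·β ≈ -7.527864, π⊥ = -14+4·β' ≈ -16.472136 ∉ [-0.2, 0.4) ⇒ out
candidate 2: (m,n)=(-1,-2) → π∥ = -1-2·β ≈ -4.236068, π⊥ = -1-2·β' ≈ 0.236068 ∈ [-0.2, 0.4) ⇒ IN Λ
candidate 3: (m,n)=(-12,2) → π∥ = -12+2·β ≈ -8.763932, π⊥ = -12+2·β' ≈ -13.236068 ∉ [-0.2, 0.4) ⇒ out

2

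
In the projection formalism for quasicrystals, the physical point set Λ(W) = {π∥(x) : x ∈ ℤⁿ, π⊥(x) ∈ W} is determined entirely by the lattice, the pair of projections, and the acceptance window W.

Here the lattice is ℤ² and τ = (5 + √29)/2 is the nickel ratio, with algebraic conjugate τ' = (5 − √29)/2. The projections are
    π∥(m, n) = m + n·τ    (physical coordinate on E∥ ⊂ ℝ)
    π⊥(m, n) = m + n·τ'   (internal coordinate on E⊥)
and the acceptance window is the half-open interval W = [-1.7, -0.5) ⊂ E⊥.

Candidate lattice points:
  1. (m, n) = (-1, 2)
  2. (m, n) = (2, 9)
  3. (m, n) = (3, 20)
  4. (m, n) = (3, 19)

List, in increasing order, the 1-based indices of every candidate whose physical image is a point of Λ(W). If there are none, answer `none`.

1, 3, 4

τ' = (5−√29)/2 ≈ -0.19258.
[1] lift (-1,2): star map gives -1.38516; window check -1.7 ≤ -1.38516 < -0.5 is true → IN Λ
[2] lift (2,9): star map gives 0.26676; window check -1.7 ≤ 0.26676 < -0.5 is false → out
[3] lift (3,20): star map gives -0.85165; window check -1.7 ≤ -0.85165 < -0.5 is true → IN Λ
[4] lift (3,19): star map gives -0.65907; window check -1.7 ≤ -0.65907 < -0.5 is true → IN Λ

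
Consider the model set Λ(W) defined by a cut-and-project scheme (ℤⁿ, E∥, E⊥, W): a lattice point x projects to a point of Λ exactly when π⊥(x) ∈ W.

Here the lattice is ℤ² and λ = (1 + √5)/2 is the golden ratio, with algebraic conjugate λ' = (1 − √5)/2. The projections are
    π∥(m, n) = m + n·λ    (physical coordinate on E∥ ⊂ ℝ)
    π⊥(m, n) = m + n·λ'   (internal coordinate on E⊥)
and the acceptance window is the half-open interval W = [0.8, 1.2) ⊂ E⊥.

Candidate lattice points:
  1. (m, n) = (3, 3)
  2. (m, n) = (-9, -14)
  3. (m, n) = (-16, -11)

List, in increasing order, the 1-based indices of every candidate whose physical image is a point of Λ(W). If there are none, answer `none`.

Numerically λ ≈ 1.6180 and λ' = −1/λ ≈ -0.6180.
candidate 1: (m,n)=(3,3) → π∥ = 3+3·λ ≈ 7.8541, π⊥ = 3+3·λ' ≈ 1.1459 ∈ [0.8, 1.2) ⇒ IN Λ
candidate 2: (m,n)=(-9,-14) → π∥ = -9-14·λ ≈ -31.6525, π⊥ = -9-14·λ' ≈ -0.3475 ∉ [0.8, 1.2) ⇒ out
candidate 3: (m,n)=(-16,-11) → π∥ = -16-11·λ ≈ -33.7984, π⊥ = -16-11·λ' ≈ -9.2016 ∉ [0.8, 1.2) ⇒ out

1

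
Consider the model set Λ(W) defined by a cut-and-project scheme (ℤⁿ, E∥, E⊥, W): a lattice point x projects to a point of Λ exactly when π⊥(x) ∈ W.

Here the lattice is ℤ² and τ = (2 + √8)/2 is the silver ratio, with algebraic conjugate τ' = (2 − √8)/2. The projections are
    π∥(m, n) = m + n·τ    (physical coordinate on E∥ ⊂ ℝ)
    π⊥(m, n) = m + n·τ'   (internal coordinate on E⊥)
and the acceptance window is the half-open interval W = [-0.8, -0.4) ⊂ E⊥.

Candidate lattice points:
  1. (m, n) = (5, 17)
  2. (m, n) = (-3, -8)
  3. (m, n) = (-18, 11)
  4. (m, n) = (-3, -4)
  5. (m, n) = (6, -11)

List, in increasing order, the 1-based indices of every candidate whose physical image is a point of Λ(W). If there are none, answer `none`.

none

Compute τ' = (2−√8)/2 = -0.41421, so π⊥(m,n) = m -0.41421·n.
candidate 1: (m,n)=(5,17) → π∥ = 5+17·τ ≈ 46.04163, π⊥ = 5+17·τ' ≈ -2.04163 ∉ [-0.8, -0.4) ⇒ out
candidate 2: (m,n)=(-3,-8) → π∥ = -3-8·τ ≈ -22.31371, π⊥ = -3-8·τ' ≈ 0.31371 ∉ [-0.8, -0.4) ⇒ out
candidate 3: (m,n)=(-18,11) → π∥ = -18+11·τ ≈ 8.55635, π⊥ = -18+11·τ' ≈ -22.55635 ∉ [-0.8, -0.4) ⇒ out
candidate 4: (m,n)=(-3,-4) → π∥ = -3-4·τ ≈ -12.65685, π⊥ = -3-4·τ' ≈ -1.34315 ∉ [-0.8, -0.4) ⇒ out
candidate 5: (m,n)=(6,-11) → π∥ = 6-11·τ ≈ -20.55635, π⊥ = 6-11·τ' ≈ 10.55635 ∉ [-0.8, -0.4) ⇒ out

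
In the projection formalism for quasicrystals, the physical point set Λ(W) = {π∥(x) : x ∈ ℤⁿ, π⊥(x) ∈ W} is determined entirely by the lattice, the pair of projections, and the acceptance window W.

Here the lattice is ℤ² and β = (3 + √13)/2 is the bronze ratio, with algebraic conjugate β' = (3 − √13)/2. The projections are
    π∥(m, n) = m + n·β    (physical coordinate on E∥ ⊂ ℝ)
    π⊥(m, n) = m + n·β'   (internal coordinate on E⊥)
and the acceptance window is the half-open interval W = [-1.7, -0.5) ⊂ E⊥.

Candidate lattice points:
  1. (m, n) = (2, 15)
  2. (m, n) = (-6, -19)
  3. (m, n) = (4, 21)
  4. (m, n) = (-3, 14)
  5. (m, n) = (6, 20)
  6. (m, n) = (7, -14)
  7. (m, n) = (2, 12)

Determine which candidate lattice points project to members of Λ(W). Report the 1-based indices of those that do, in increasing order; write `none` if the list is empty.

7

Compute β' = (3−√13)/2 = -0.30278, so π⊥(m,n) = m -0.30278·n.
#1 (2,15): internal coord 2 + (15)·β' = -2.54163; -2.54163 ∉ [-1.7, -0.5) → out
#2 (-6,-19): internal coord -6 + (-19)·β' = -0.24726; -0.24726 ∉ [-1.7, -0.5) → out
#3 (4,21): internal coord 4 + (21)·β' = -2.35829; -2.35829 ∉ [-1.7, -0.5) → out
#4 (-3,14): internal coord -3 + (14)·β' = -7.23886; -7.23886 ∉ [-1.7, -0.5) → out
#5 (6,20): internal coord 6 + (20)·β' = -0.05551; -0.05551 ∉ [-1.7, -0.5) → out
#6 (7,-14): internal coord 7 + (-14)·β' = +11.23886; +11.23886 ∉ [-1.7, -0.5) → out
#7 (2,12): internal coord 2 + (12)·β' = -1.63331; -1.63331 ∈ [-1.7, -0.5) → IN Λ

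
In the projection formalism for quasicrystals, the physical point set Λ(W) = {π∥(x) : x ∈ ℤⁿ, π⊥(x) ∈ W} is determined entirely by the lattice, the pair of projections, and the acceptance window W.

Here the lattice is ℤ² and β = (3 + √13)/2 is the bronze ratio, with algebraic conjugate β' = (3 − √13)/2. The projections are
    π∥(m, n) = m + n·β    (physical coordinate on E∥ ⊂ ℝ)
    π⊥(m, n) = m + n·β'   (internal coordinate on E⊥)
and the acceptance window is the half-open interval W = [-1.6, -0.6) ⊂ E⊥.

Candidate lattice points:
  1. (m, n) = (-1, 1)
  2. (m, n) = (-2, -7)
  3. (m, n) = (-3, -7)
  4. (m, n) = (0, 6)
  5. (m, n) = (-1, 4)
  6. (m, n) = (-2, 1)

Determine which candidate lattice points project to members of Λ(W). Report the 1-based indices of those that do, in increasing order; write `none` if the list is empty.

Compute β' = (3−√13)/2 = -0.30278, so π⊥(m,n) = m -0.30278·n.
[1] lift (-1,1): star map gives -1.30278; window check -1.6 ≤ -1.30278 < -0.6 is true → IN Λ
[2] lift (-2,-7): star map gives 0.11943; window check -1.6 ≤ 0.11943 < -0.6 is false → out
[3] lift (-3,-7): star map gives -0.88057; window check -1.6 ≤ -0.88057 < -0.6 is true → IN Λ
[4] lift (0,6): star map gives -1.81665; window check -1.6 ≤ -1.81665 < -0.6 is false → out
[5] lift (-1,4): star map gives -2.21110; window check -1.6 ≤ -2.21110 < -0.6 is false → out
[6] lift (-2,1): star map gives -2.30278; window check -1.6 ≤ -2.30278 < -0.6 is false → out

1, 3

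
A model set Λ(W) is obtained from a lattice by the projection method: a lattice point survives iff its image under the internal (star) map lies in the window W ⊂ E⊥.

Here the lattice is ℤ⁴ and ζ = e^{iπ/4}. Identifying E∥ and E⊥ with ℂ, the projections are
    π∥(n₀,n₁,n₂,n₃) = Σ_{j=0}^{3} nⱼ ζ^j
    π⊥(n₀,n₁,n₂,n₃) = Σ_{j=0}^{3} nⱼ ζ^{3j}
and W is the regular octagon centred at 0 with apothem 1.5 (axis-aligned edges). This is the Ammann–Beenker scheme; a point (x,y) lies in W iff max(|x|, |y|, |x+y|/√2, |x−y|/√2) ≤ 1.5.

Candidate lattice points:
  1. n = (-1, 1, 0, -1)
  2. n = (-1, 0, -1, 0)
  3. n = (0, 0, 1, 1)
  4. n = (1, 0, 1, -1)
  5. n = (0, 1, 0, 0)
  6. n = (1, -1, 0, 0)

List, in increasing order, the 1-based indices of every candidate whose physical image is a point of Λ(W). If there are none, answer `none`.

2, 3, 5

π⊥(n) = n₀ + n₁ζ³ + n₂ζ⁶ + n₃ζ⁹ where ζ = e^{iπ/4}.
candidate 1: n = (-1, 1, 0, -1) → π⊥ ≈ (-2.41421, +0.00000); max(|x|,|y|,|x±y|/√2) = 2.41421 > 1.5 ⇒ ∉ W
candidate 2: n = (-1, 0, -1, 0) → π⊥ ≈ (-1.00000, +1.00000); max(|x|,|y|,|x±y|/√2) = 1.41421 ≤ 1.5 ⇒ ∈ W
candidate 3: n = (0, 0, 1, 1) → π⊥ ≈ (+0.70711, -0.29289); max(|x|,|y|,|x±y|/√2) = 0.70711 ≤ 1.5 ⇒ ∈ W
candidate 4: n = (1, 0, 1, -1) → π⊥ ≈ (+0.29289, -1.70711); max(|x|,|y|,|x±y|/√2) = 1.70711 > 1.5 ⇒ ∉ W
candidate 5: n = (0, 1, 0, 0) → π⊥ ≈ (-0.70711, +0.70711); max(|x|,|y|,|x±y|/√2) = 1.00000 ≤ 1.5 ⇒ ∈ W
candidate 6: n = (1, -1, 0, 0) → π⊥ ≈ (+1.70711, -0.70711); max(|x|,|y|,|x±y|/√2) = 1.70711 > 1.5 ⇒ ∉ W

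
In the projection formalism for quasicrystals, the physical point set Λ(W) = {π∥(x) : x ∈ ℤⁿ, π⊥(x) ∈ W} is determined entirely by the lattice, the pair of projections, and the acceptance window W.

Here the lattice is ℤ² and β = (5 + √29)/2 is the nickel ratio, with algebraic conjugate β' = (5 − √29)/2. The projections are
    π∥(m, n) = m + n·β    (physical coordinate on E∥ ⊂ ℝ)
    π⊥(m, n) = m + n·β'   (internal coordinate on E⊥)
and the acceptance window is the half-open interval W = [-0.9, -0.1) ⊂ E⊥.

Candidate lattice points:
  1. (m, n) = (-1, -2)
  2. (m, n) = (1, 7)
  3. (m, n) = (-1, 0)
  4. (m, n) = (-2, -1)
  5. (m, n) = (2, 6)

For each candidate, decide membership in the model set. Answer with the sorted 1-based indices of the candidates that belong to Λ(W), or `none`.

β' = (5−√29)/2 ≈ -0.19258.
candidate 1: (m,n)=(-1,-2) → π∥ = -1-2·β ≈ -11.38516, π⊥ = -1-2·β' ≈ -0.61484 ∈ [-0.9, -0.1) ⇒ IN Λ
candidate 2: (m,n)=(1,7) → π∥ = 1+7·β ≈ 37.34808, π⊥ = 1+7·β' ≈ -0.34808 ∈ [-0.9, -0.1) ⇒ IN Λ
candidate 3: (m,n)=(-1,0) → π∥ = -1+0·β ≈ -1.00000, π⊥ = -1+0·β' ≈ -1.00000 ∉ [-0.9, -0.1) ⇒ out
candidate 4: (m,n)=(-2,-1) → π∥ = -2-1·β ≈ -7.19258, π⊥ = -2-1·β' ≈ -1.80742 ∉ [-0.9, -0.1) ⇒ out
candidate 5: (m,n)=(2,6) → π∥ = 2+6·β ≈ 33.15549, π⊥ = 2+6·β' ≈ 0.84451 ∉ [-0.9, -0.1) ⇒ out

1, 2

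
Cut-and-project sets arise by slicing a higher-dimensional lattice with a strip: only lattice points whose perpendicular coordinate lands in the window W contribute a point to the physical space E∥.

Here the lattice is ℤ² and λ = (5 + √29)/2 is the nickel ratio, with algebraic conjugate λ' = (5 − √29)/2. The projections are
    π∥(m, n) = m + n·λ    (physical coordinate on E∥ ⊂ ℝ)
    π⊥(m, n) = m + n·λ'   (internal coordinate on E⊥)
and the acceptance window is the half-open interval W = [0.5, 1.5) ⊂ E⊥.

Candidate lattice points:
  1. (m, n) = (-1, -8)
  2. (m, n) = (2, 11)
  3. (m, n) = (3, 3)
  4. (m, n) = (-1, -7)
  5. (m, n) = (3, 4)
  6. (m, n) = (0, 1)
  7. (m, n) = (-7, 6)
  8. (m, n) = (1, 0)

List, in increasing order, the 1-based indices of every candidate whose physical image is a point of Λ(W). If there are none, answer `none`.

λ' = (5−√29)/2 ≈ -0.19258.
[1] lift (-1,-8): star map gives 0.54066; window check 0.5 ≤ 0.54066 < 1.5 is true → IN Λ
[2] lift (2,11): star map gives -0.11841; window check 0.5 ≤ -0.11841 < 1.5 is false → out
[3] lift (3,3): star map gives 2.42225; window check 0.5 ≤ 2.42225 < 1.5 is false → out
[4] lift (-1,-7): star map gives 0.34808; window check 0.5 ≤ 0.34808 < 1.5 is false → out
[5] lift (3,4): star map gives 2.22967; window check 0.5 ≤ 2.22967 < 1.5 is false → out
[6] lift (0,1): star map gives -0.19258; window check 0.5 ≤ -0.19258 < 1.5 is false → out
[7] lift (-7,6): star map gives -8.15549; window check 0.5 ≤ -8.15549 < 1.5 is false → out
[8] lift (1,0): star map gives 1.00000; window check 0.5 ≤ 1.00000 < 1.5 is true → IN Λ

1, 8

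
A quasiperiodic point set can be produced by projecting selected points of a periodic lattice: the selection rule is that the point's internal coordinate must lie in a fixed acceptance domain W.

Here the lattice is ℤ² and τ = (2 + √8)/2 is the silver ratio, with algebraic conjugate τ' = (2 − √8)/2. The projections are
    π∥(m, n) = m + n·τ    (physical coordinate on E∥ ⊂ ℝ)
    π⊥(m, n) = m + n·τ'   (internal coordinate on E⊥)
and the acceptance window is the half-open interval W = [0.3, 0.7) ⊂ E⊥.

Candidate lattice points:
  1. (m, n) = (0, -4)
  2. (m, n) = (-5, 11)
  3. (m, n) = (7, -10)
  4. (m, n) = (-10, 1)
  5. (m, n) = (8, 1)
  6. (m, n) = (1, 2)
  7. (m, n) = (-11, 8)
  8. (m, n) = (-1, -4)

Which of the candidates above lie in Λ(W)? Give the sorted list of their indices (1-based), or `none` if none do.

Compute τ' = (2−√8)/2 = -0.41421, so π⊥(m,n) = m -0.41421·n.
candidate 1: (m,n)=(0,-4) → π∥ = 0-4·τ ≈ -9.65685, π⊥ = 0-4·τ' ≈ 1.65685 ∉ [0.3, 0.7) ⇒ out
candidate 2: (m,n)=(-5,11) → π∥ = -5+11·τ ≈ 21.55635, π⊥ = -5+11·τ' ≈ -9.55635 ∉ [0.3, 0.7) ⇒ out
candidate 3: (m,n)=(7,-10) → π∥ = 7-10·τ ≈ -17.14214, π⊥ = 7-10·τ' ≈ 11.14214 ∉ [0.3, 0.7) ⇒ out
candidate 4: (m,n)=(-10,1) → π∥ = -10+1·τ ≈ -7.58579, π⊥ = -10+1·τ' ≈ -10.41421 ∉ [0.3, 0.7) ⇒ out
candidate 5: (m,n)=(8,1) → π∥ = 8+1·τ ≈ 10.41421, π⊥ = 8+1·τ' ≈ 7.58579 ∉ [0.3, 0.7) ⇒ out
candidate 6: (m,n)=(1,2) → π∥ = 1+2·τ ≈ 5.82843, π⊥ = 1+2·τ' ≈ 0.17157 ∉ [0.3, 0.7) ⇒ out
candidate 7: (m,n)=(-11,8) → π∥ = -11+8·τ ≈ 8.31371, π⊥ = -11+8·τ' ≈ -14.31371 ∉ [0.3, 0.7) ⇒ out
candidate 8: (m,n)=(-1,-4) → π∥ = -1-4·τ ≈ -10.65685, π⊥ = -1-4·τ' ≈ 0.65685 ∈ [0.3, 0.7) ⇒ IN Λ

8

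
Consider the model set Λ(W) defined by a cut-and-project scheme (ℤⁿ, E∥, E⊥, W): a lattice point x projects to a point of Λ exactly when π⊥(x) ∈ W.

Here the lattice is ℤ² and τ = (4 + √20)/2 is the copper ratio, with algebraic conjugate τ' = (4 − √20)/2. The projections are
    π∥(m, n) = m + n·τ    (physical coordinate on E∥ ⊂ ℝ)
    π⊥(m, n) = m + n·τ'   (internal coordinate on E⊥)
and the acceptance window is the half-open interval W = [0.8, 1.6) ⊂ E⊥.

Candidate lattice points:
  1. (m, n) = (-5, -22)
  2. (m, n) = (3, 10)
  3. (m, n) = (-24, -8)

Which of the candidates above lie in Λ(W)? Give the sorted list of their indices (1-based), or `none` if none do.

none

Compute τ' = (4−√20)/2 = -0.23607, so π⊥(m,n) = m -0.23607·n.
#1 (-5,-22): internal coord -5 + (-22)·τ' = +0.19350; +0.19350 ∉ [0.8, 1.6) → out
#2 (3,10): internal coord 3 + (10)·τ' = +0.63932; +0.63932 ∉ [0.8, 1.6) → out
#3 (-24,-8): internal coord -24 + (-8)·τ' = -22.11146; -22.11146 ∉ [0.8, 1.6) → out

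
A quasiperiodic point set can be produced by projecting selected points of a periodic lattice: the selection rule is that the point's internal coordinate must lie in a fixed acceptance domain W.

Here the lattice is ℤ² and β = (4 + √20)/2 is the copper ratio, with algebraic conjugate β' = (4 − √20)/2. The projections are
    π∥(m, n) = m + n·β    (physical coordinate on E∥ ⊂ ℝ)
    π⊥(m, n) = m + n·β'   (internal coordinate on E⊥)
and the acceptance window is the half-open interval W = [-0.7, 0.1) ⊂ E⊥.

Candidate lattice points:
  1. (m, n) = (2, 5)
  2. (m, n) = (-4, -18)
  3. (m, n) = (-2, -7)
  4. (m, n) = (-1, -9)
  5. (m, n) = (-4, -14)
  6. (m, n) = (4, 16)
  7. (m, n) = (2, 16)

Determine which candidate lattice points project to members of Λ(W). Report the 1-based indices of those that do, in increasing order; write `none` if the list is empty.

3, 5

Compute β' = (4−√20)/2 = -0.236068, so π⊥(m,n) = m -0.236068·n.
[1] lift (2,5): star map gives 0.819660; window check -0.7 ≤ 0.819660 < 0.1 is false → out
[2] lift (-4,-18): star map gives 0.249224; window check -0.7 ≤ 0.249224 < 0.1 is false → out
[3] lift (-2,-7): star map gives -0.347524; window check -0.7 ≤ -0.347524 < 0.1 is true → IN Λ
[4] lift (-1,-9): star map gives 1.124612; window check -0.7 ≤ 1.124612 < 0.1 is false → out
[5] lift (-4,-14): star map gives -0.695048; window check -0.7 ≤ -0.695048 < 0.1 is true → IN Λ
[6] lift (4,16): star map gives 0.222912; window check -0.7 ≤ 0.222912 < 0.1 is false → out
[7] lift (2,16): star map gives -1.777088; window check -0.7 ≤ -1.777088 < 0.1 is false → out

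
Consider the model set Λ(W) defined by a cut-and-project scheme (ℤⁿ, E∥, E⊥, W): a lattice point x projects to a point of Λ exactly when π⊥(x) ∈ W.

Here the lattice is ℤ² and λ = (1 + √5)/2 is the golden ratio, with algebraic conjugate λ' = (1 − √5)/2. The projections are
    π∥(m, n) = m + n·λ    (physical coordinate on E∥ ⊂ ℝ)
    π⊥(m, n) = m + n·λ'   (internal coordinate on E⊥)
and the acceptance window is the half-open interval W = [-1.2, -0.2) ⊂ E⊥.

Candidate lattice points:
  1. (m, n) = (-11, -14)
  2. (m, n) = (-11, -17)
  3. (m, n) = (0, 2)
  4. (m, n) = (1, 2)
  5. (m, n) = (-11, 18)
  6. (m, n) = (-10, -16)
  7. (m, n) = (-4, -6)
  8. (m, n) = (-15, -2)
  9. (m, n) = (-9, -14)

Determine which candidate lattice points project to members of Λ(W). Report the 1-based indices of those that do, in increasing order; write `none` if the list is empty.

2, 4, 7, 9

Numerically λ ≈ 1.6180 and λ' = −1/λ ≈ -0.6180.
[1] lift (-11,-14): star map gives -2.3475; window check -1.2 ≤ -2.3475 < -0.2 is false → out
[2] lift (-11,-17): star map gives -0.4934; window check -1.2 ≤ -0.4934 < -0.2 is true → IN Λ
[3] lift (0,2): star map gives -1.2361; window check -1.2 ≤ -1.2361 < -0.2 is false → out
[4] lift (1,2): star map gives -0.2361; window check -1.2 ≤ -0.2361 < -0.2 is true → IN Λ
[5] lift (-11,18): star map gives -22.1246; window check -1.2 ≤ -22.1246 < -0.2 is false → out
[6] lift (-10,-16): star map gives -0.1115; window check -1.2 ≤ -0.1115 < -0.2 is false → out
[7] lift (-4,-6): star map gives -0.2918; window check -1.2 ≤ -0.2918 < -0.2 is true → IN Λ
[8] lift (-15,-2): star map gives -13.7639; window check -1.2 ≤ -13.7639 < -0.2 is false → out
[9] lift (-9,-14): star map gives -0.3475; window check -1.2 ≤ -0.3475 < -0.2 is true → IN Λ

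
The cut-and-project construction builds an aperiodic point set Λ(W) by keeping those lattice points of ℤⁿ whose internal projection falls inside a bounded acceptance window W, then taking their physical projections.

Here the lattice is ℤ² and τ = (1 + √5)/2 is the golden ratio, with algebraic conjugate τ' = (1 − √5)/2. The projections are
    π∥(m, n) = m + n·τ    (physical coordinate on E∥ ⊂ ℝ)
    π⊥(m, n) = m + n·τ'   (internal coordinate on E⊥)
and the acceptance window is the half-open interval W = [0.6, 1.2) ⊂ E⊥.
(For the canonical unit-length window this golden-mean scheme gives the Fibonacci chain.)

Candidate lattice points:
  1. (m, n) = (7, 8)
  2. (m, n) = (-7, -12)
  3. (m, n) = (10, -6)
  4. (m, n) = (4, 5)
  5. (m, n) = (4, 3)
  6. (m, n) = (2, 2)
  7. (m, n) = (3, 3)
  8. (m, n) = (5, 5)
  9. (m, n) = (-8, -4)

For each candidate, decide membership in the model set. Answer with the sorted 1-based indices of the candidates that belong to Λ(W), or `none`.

τ' = (1−√5)/2 ≈ -0.6180.
#1 (7,8): internal coord 7 + (8)·τ' = +2.0557; +2.0557 ∉ [0.6, 1.2) → out
#2 (-7,-12): internal coord -7 + (-12)·τ' = +0.4164; +0.4164 ∉ [0.6, 1.2) → out
#3 (10,-6): internal coord 10 + (-6)·τ' = +13.7082; +13.7082 ∉ [0.6, 1.2) → out
#4 (4,5): internal coord 4 + (5)·τ' = +0.9098; +0.9098 ∈ [0.6, 1.2) → IN Λ
#5 (4,3): internal coord 4 + (3)·τ' = +2.1459; +2.1459 ∉ [0.6, 1.2) → out
#6 (2,2): internal coord 2 + (2)·τ' = +0.7639; +0.7639 ∈ [0.6, 1.2) → IN Λ
#7 (3,3): internal coord 3 + (3)·τ' = +1.1459; +1.1459 ∈ [0.6, 1.2) → IN Λ
#8 (5,5): internal coord 5 + (5)·τ' = +1.9098; +1.9098 ∉ [0.6, 1.2) → out
#9 (-8,-4): internal coord -8 + (-4)·τ' = -5.5279; -5.5279 ∉ [0.6, 1.2) → out

4, 6, 7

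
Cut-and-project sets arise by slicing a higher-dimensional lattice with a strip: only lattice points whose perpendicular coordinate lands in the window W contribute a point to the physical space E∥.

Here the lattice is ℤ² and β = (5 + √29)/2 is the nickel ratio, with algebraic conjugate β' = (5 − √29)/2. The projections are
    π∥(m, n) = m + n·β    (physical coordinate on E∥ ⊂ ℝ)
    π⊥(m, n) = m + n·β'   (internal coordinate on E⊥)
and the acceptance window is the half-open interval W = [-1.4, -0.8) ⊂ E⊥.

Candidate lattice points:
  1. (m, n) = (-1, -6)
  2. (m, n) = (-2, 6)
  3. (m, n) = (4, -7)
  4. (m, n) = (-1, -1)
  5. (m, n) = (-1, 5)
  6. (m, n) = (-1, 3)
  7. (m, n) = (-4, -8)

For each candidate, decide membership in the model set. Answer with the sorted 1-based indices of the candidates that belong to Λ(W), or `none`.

Compute β' = (5−√29)/2 = -0.1926, so π⊥(m,n) = m -0.1926·n.
#1 (-1,-6): internal coord -1 + (-6)·β' = +0.1555; +0.1555 ∉ [-1.4, -0.8) → out
#2 (-2,6): internal coord -2 + (6)·β' = -3.1555; -3.1555 ∉ [-1.4, -0.8) → out
#3 (4,-7): internal coord 4 + (-7)·β' = +5.3481; +5.3481 ∉ [-1.4, -0.8) → out
#4 (-1,-1): internal coord -1 + (-1)·β' = -0.8074; -0.8074 ∈ [-1.4, -0.8) → IN Λ
#5 (-1,5): internal coord -1 + (5)·β' = -1.9629; -1.9629 ∉ [-1.4, -0.8) → out
#6 (-1,3): internal coord -1 + (3)·β' = -1.5777; -1.5777 ∉ [-1.4, -0.8) → out
#7 (-4,-8): internal coord -4 + (-8)·β' = -2.4593; -2.4593 ∉ [-1.4, -0.8) → out

4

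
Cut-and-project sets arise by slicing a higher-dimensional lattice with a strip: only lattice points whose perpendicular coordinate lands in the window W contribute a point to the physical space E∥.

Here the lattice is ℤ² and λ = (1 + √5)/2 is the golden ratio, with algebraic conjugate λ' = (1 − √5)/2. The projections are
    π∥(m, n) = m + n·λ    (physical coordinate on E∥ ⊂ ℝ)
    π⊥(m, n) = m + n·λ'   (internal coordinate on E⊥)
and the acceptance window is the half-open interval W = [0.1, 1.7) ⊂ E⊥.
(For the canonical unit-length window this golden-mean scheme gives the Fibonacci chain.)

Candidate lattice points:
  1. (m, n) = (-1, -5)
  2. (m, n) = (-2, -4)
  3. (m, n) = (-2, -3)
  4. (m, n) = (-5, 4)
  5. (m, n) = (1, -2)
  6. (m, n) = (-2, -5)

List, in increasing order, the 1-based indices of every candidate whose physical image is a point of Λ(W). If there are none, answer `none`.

2, 6

Numerically λ ≈ 1.6180 and λ' = −1/λ ≈ -0.6180.
[1] lift (-1,-5): star map gives 2.0902; window check 0.1 ≤ 2.0902 < 1.7 is false → out
[2] lift (-2,-4): star map gives 0.4721; window check 0.1 ≤ 0.4721 < 1.7 is true → IN Λ
[3] lift (-2,-3): star map gives -0.1459; window check 0.1 ≤ -0.1459 < 1.7 is false → out
[4] lift (-5,4): star map gives -7.4721; window check 0.1 ≤ -7.4721 < 1.7 is false → out
[5] lift (1,-2): star map gives 2.2361; window check 0.1 ≤ 2.2361 < 1.7 is false → out
[6] lift (-2,-5): star map gives 1.0902; window check 0.1 ≤ 1.0902 < 1.7 is true → IN Λ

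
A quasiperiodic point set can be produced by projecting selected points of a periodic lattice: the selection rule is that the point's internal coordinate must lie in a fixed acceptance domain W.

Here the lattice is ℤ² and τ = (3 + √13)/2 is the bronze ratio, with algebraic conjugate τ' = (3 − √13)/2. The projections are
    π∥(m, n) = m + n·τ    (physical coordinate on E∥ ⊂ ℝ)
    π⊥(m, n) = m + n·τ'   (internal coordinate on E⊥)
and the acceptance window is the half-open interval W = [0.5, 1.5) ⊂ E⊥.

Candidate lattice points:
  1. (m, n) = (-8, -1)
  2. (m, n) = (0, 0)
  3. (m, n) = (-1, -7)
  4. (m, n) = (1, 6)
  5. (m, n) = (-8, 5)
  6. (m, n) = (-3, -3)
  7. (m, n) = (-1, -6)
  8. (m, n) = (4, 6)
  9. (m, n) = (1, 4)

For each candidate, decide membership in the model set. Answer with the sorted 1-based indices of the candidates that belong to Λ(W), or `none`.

τ' = (3−√13)/2 ≈ -0.3028.
#1 (-8,-1): internal coord -8 + (-1)·τ' = -7.6972; -7.6972 ∉ [0.5, 1.5) → out
#2 (0,0): internal coord 0 + (0)·τ' = +0.0000; +0.0000 ∉ [0.5, 1.5) → out
#3 (-1,-7): internal coord -1 + (-7)·τ' = +1.1194; +1.1194 ∈ [0.5, 1.5) → IN Λ
#4 (1,6): internal coord 1 + (6)·τ' = -0.8167; -0.8167 ∉ [0.5, 1.5) → out
#5 (-8,5): internal coord -8 + (5)·τ' = -9.5139; -9.5139 ∉ [0.5, 1.5) → out
#6 (-3,-3): internal coord -3 + (-3)·τ' = -2.0917; -2.0917 ∉ [0.5, 1.5) → out
#7 (-1,-6): internal coord -1 + (-6)·τ' = +0.8167; +0.8167 ∈ [0.5, 1.5) → IN Λ
#8 (4,6): internal coord 4 + (6)·τ' = +2.1833; +2.1833 ∉ [0.5, 1.5) → out
#9 (1,4): internal coord 1 + (4)·τ' = -0.2111; -0.2111 ∉ [0.5, 1.5) → out

3, 7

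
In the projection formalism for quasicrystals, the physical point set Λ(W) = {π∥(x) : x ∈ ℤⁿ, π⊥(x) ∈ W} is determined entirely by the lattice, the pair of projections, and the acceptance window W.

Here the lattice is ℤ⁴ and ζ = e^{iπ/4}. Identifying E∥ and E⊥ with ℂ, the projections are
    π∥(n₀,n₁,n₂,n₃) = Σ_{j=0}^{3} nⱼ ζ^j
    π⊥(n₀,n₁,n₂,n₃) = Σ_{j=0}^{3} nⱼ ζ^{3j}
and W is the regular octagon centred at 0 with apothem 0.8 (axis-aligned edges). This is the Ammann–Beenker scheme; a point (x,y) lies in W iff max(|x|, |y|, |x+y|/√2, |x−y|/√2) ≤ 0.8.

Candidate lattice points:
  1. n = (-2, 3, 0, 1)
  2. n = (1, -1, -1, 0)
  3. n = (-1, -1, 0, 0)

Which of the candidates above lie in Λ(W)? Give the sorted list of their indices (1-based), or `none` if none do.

3

Internal map: ζ^{3j} for j=0..3 gives (1,0), (−√2/2,√2/2), (0,−1), (√2/2,√2/2).
candidate 1: n = (-2, 3, 0, 1) → π⊥ ≈ (-3.4142, +2.8284); max(|x|,|y|,|x±y|/√2) = 4.4142 > 0.8 ⇒ ∉ W
candidate 2: n = (1, -1, -1, 0) → π⊥ ≈ (+1.7071, +0.2929); max(|x|,|y|,|x±y|/√2) = 1.7071 > 0.8 ⇒ ∉ W
candidate 3: n = (-1, -1, 0, 0) → π⊥ ≈ (-0.2929, -0.7071); max(|x|,|y|,|x±y|/√2) = 0.7071 ≤ 0.8 ⇒ ∈ W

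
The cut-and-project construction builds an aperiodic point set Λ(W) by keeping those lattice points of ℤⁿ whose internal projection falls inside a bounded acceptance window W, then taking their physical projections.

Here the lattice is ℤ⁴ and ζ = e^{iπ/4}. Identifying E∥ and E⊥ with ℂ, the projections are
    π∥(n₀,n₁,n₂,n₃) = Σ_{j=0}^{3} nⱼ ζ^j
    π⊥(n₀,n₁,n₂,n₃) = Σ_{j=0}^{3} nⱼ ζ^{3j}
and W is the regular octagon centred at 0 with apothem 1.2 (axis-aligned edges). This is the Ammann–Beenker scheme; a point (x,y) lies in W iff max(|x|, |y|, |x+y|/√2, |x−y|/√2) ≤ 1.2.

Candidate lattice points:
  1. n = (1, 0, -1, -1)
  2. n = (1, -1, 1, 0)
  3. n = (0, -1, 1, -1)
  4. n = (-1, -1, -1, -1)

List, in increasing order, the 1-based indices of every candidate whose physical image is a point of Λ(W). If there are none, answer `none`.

1, 4

With ζ = e^{iπ/4} the internal vectors are ζ^0,ζ^3,ζ^6,ζ^9.
candidate 1: n = (1, 0, -1, -1) → π⊥ ≈ (+0.29289, +0.29289); max(|x|,|y|,|x±y|/√2) = 0.41421 ≤ 1.2 ⇒ ∈ W
candidate 2: n = (1, -1, 1, 0) → π⊥ ≈ (+1.70711, -1.70711); max(|x|,|y|,|x±y|/√2) = 2.41421 > 1.2 ⇒ ∉ W
candidate 3: n = (0, -1, 1, -1) → π⊥ ≈ (+0.00000, -2.41421); max(|x|,|y|,|x±y|/√2) = 2.41421 > 1.2 ⇒ ∉ W
candidate 4: n = (-1, -1, -1, -1) → π⊥ ≈ (-1.00000, -0.41421); max(|x|,|y|,|x±y|/√2) = 1.00000 ≤ 1.2 ⇒ ∈ W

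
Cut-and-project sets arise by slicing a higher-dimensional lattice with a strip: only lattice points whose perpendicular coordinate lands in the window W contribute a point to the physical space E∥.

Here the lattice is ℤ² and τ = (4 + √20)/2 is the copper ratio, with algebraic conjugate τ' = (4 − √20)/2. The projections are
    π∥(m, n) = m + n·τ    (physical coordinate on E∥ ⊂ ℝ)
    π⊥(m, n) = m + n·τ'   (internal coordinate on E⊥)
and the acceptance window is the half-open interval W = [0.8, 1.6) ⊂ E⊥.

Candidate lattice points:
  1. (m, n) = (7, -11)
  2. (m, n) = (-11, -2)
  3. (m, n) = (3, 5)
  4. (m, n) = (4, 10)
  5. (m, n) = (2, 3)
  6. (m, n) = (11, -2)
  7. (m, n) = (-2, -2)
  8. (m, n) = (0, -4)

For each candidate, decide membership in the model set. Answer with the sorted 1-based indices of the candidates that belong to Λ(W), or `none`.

5, 8

τ' = (4−√20)/2 ≈ -0.23607.
candidate 1: (m,n)=(7,-11) → π∥ = 7-11·τ ≈ -39.59675, π⊥ = 7-11·τ' ≈ 9.59675 ∉ [0.8, 1.6) ⇒ out
candidate 2: (m,n)=(-11,-2) → π∥ = -11-2·τ ≈ -19.47214, π⊥ = -11-2·τ' ≈ -10.52786 ∉ [0.8, 1.6) ⇒ out
candidate 3: (m,n)=(3,5) → π∥ = 3+5·τ ≈ 24.18034, π⊥ = 3+5·τ' ≈ 1.81966 ∉ [0.8, 1.6) ⇒ out
candidate 4: (m,n)=(4,10) → π∥ = 4+10·τ ≈ 46.36068, π⊥ = 4+10·τ' ≈ 1.63932 ∉ [0.8, 1.6) ⇒ out
candidate 5: (m,n)=(2,3) → π∥ = 2+3·τ ≈ 14.70820, π⊥ = 2+3·τ' ≈ 1.29180 ∈ [0.8, 1.6) ⇒ IN Λ
candidate 6: (m,n)=(11,-2) → π∥ = 11-2·τ ≈ 2.52786, π⊥ = 11-2·τ' ≈ 11.47214 ∉ [0.8, 1.6) ⇒ out
candidate 7: (m,n)=(-2,-2) → π∥ = -2-2·τ ≈ -10.47214, π⊥ = -2-2·τ' ≈ -1.52786 ∉ [0.8, 1.6) ⇒ out
candidate 8: (m,n)=(0,-4) → π∥ = 0-4·τ ≈ -16.94427, π⊥ = 0-4·τ' ≈ 0.94427 ∈ [0.8, 1.6) ⇒ IN Λ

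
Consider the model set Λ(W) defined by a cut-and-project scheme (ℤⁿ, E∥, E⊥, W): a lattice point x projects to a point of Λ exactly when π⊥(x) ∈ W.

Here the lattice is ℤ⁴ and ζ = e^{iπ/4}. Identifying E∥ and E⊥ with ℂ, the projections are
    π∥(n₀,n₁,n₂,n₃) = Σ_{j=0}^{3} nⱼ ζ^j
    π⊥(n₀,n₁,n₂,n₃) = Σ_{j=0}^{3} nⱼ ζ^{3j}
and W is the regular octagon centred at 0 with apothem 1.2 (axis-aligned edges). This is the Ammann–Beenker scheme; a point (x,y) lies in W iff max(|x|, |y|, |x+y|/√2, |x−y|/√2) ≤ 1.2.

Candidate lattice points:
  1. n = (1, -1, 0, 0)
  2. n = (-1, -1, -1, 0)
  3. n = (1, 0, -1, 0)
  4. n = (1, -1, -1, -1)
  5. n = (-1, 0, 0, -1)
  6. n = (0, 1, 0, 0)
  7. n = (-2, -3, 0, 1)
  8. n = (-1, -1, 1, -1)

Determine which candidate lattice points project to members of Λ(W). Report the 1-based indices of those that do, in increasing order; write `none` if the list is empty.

With ζ = e^{iπ/4} the internal vectors are ζ^0,ζ^3,ζ^6,ζ^9.
candidate 1: n = (1, -1, 0, 0) → π⊥ ≈ (+1.707107, -0.707107); max(|x|,|y|,|x±y|/√2) = 1.707107 > 1.2 ⇒ ∉ W
candidate 2: n = (-1, -1, -1, 0) → π⊥ ≈ (-0.292893, +0.292893); max(|x|,|y|,|x±y|/√2) = 0.414214 ≤ 1.2 ⇒ ∈ W
candidate 3: n = (1, 0, -1, 0) → π⊥ ≈ (+1.000000, +1.000000); max(|x|,|y|,|x±y|/√2) = 1.414214 > 1.2 ⇒ ∉ W
candidate 4: n = (1, -1, -1, -1) → π⊥ ≈ (+1.000000, -0.414214); max(|x|,|y|,|x±y|/√2) = 1.000000 ≤ 1.2 ⇒ ∈ W
candidate 5: n = (-1, 0, 0, -1) → π⊥ ≈ (-1.707107, -0.707107); max(|x|,|y|,|x±y|/√2) = 1.707107 > 1.2 ⇒ ∉ W
candidate 6: n = (0, 1, 0, 0) → π⊥ ≈ (-0.707107, +0.707107); max(|x|,|y|,|x±y|/√2) = 1.000000 ≤ 1.2 ⇒ ∈ W
candidate 7: n = (-2, -3, 0, 1) → π⊥ ≈ (+0.828427, -1.414214); max(|x|,|y|,|x±y|/√2) = 1.585786 > 1.2 ⇒ ∉ W
candidate 8: n = (-1, -1, 1, -1) → π⊥ ≈ (-1.000000, -2.414214); max(|x|,|y|,|x±y|/√2) = 2.414214 > 1.2 ⇒ ∉ W

2, 4, 6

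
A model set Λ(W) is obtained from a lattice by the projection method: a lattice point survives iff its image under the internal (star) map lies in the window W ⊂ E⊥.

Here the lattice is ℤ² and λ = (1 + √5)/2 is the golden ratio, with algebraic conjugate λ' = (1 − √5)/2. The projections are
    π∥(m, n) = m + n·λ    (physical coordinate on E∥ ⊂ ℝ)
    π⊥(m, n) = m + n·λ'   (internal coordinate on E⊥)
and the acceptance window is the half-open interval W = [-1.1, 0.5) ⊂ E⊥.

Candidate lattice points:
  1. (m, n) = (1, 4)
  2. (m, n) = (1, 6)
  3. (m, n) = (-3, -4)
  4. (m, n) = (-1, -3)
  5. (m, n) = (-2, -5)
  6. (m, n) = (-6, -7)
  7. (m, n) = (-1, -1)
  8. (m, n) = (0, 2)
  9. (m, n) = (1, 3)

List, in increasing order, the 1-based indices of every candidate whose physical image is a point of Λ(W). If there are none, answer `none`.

Numerically λ ≈ 1.61803 and λ' = −1/λ ≈ -0.61803.
#1 (1,4): internal coord 1 + (4)·λ' = -1.47214; -1.47214 ∉ [-1.1, 0.5) → out
#2 (1,6): internal coord 1 + (6)·λ' = -2.70820; -2.70820 ∉ [-1.1, 0.5) → out
#3 (-3,-4): internal coord -3 + (-4)·λ' = -0.52786; -0.52786 ∈ [-1.1, 0.5) → IN Λ
#4 (-1,-3): internal coord -1 + (-3)·λ' = +0.85410; +0.85410 ∉ [-1.1, 0.5) → out
#5 (-2,-5): internal coord -2 + (-5)·λ' = +1.09017; +1.09017 ∉ [-1.1, 0.5) → out
#6 (-6,-7): internal coord -6 + (-7)·λ' = -1.67376; -1.67376 ∉ [-1.1, 0.5) → out
#7 (-1,-1): internal coord -1 + (-1)·λ' = -0.38197; -0.38197 ∈ [-1.1, 0.5) → IN Λ
#8 (0,2): internal coord 0 + (2)·λ' = -1.23607; -1.23607 ∉ [-1.1, 0.5) → out
#9 (1,3): internal coord 1 + (3)·λ' = -0.85410; -0.85410 ∈ [-1.1, 0.5) → IN Λ

3, 7, 9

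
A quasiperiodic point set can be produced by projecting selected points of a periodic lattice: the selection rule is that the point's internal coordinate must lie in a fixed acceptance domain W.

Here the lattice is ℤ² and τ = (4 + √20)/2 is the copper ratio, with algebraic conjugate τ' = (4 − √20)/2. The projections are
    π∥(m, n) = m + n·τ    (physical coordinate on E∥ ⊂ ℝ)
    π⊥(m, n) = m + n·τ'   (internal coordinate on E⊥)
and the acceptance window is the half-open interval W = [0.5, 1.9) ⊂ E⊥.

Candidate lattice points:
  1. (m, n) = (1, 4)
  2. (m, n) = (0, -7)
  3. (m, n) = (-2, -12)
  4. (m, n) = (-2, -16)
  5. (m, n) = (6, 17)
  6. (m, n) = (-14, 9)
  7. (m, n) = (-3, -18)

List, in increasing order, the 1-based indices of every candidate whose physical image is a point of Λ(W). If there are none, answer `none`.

2, 3, 4, 7

τ' = (4−√20)/2 ≈ -0.236068.
[1] lift (1,4): star map gives 0.055728; window check 0.5 ≤ 0.055728 < 1.9 is false → out
[2] lift (0,-7): star map gives 1.652476; window check 0.5 ≤ 1.652476 < 1.9 is true → IN Λ
[3] lift (-2,-12): star map gives 0.832816; window check 0.5 ≤ 0.832816 < 1.9 is true → IN Λ
[4] lift (-2,-16): star map gives 1.777088; window check 0.5 ≤ 1.777088 < 1.9 is true → IN Λ
[5] lift (6,17): star map gives 1.986844; window check 0.5 ≤ 1.986844 < 1.9 is false → out
[6] lift (-14,9): star map gives -16.124612; window check 0.5 ≤ -16.124612 < 1.9 is false → out
[7] lift (-3,-18): star map gives 1.249224; window check 0.5 ≤ 1.249224 < 1.9 is true → IN Λ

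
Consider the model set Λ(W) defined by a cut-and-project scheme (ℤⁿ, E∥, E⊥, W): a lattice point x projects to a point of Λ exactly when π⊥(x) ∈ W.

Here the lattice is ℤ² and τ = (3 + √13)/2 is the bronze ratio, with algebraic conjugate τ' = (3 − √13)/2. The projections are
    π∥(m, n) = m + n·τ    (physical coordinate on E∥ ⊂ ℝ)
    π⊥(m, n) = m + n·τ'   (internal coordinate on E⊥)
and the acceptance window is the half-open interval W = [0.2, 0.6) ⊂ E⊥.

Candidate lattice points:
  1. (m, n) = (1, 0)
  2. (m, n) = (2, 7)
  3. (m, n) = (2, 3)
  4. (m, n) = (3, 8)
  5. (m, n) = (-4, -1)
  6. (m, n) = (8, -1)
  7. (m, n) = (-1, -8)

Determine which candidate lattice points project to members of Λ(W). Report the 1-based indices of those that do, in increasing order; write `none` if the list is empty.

4

Compute τ' = (3−√13)/2 = -0.30278, so π⊥(m,n) = m -0.30278·n.
candidate 1: (m,n)=(1,0) → π∥ = 1+0·τ ≈ 1.00000, π⊥ = 1+0·τ' ≈ 1.00000 ∉ [0.2, 0.6) ⇒ out
candidate 2: (m,n)=(2,7) → π∥ = 2+7·τ ≈ 25.11943, π⊥ = 2+7·τ' ≈ -0.11943 ∉ [0.2, 0.6) ⇒ out
candidate 3: (m,n)=(2,3) → π∥ = 2+3·τ ≈ 11.90833, π⊥ = 2+3·τ' ≈ 1.09167 ∉ [0.2, 0.6) ⇒ out
candidate 4: (m,n)=(3,8) → π∥ = 3+8·τ ≈ 29.42221, π⊥ = 3+8·τ' ≈ 0.57779 ∈ [0.2, 0.6) ⇒ IN Λ
candidate 5: (m,n)=(-4,-1) → π∥ = -4-1·τ ≈ -7.30278, π⊥ = -4-1·τ' ≈ -3.69722 ∉ [0.2, 0.6) ⇒ out
candidate 6: (m,n)=(8,-1) → π∥ = 8-1·τ ≈ 4.69722, π⊥ = 8-1·τ' ≈ 8.30278 ∉ [0.2, 0.6) ⇒ out
candidate 7: (m,n)=(-1,-8) → π∥ = -1-8·τ ≈ -27.42221, π⊥ = -1-8·τ' ≈ 1.42221 ∉ [0.2, 0.6) ⇒ out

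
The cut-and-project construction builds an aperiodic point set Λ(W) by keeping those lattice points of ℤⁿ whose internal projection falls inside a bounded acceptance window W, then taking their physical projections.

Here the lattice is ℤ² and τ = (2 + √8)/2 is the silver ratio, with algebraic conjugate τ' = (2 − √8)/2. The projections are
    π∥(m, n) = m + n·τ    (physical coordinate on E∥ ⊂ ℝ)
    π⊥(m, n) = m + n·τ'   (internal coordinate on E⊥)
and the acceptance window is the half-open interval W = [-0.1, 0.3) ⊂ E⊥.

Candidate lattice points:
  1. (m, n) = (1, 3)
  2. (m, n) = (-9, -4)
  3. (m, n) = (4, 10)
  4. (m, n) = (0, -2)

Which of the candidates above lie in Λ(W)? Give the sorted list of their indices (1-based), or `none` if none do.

none

Compute τ' = (2−√8)/2 = -0.4142, so π⊥(m,n) = m -0.4142·n.
candidate 1: (m,n)=(1,3) → π∥ = 1+3·τ ≈ 8.2426, π⊥ = 1+3·τ' ≈ -0.2426 ∉ [-0.1, 0.3) ⇒ out
candidate 2: (m,n)=(-9,-4) → π∥ = -9-4·τ ≈ -18.6569, π⊥ = -9-4·τ' ≈ -7.3431 ∉ [-0.1, 0.3) ⇒ out
candidate 3: (m,n)=(4,10) → π∥ = 4+10·τ ≈ 28.1421, π⊥ = 4+10·τ' ≈ -0.1421 ∉ [-0.1, 0.3) ⇒ out
candidate 4: (m,n)=(0,-2) → π∥ = 0-2·τ ≈ -4.8284, π⊥ = 0-2·τ' ≈ 0.8284 ∉ [-0.1, 0.3) ⇒ out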